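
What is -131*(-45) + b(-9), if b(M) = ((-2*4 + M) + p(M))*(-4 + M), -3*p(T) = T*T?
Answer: 6467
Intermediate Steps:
p(T) = -T²/3 (p(T) = -T*T/3 = -T²/3)
b(M) = (-4 + M)*(-8 + M - M²/3) (b(M) = ((-2*4 + M) - M²/3)*(-4 + M) = ((-8 + M) - M²/3)*(-4 + M) = (-8 + M - M²/3)*(-4 + M) = (-4 + M)*(-8 + M - M²/3))
-131*(-45) + b(-9) = -131*(-45) + (32 - 12*(-9) - ⅓*(-9)³ + (7/3)*(-9)²) = 5895 + (32 + 108 - ⅓*(-729) + (7/3)*81) = 5895 + (32 + 108 + 243 + 189) = 5895 + 572 = 6467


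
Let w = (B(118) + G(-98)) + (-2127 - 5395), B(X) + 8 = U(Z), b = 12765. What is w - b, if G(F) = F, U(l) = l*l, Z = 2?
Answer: -20389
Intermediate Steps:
U(l) = l²
B(X) = -4 (B(X) = -8 + 2² = -8 + 4 = -4)
w = -7624 (w = (-4 - 98) + (-2127 - 5395) = -102 - 7522 = -7624)
w - b = -7624 - 1*12765 = -7624 - 12765 = -20389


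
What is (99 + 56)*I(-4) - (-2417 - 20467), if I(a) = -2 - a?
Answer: 23194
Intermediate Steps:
(99 + 56)*I(-4) - (-2417 - 20467) = (99 + 56)*(-2 - 1*(-4)) - (-2417 - 20467) = 155*(-2 + 4) - 1*(-22884) = 155*2 + 22884 = 310 + 22884 = 23194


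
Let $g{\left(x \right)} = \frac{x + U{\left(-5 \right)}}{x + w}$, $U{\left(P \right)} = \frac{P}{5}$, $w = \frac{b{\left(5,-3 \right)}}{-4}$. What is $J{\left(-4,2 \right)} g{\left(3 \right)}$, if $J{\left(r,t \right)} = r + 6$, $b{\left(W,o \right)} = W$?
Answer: $\frac{16}{7} \approx 2.2857$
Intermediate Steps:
$w = - \frac{5}{4}$ ($w = \frac{5}{-4} = 5 \left(- \frac{1}{4}\right) = - \frac{5}{4} \approx -1.25$)
$U{\left(P \right)} = \frac{P}{5}$ ($U{\left(P \right)} = P \frac{1}{5} = \frac{P}{5}$)
$g{\left(x \right)} = \frac{-1 + x}{- \frac{5}{4} + x}$ ($g{\left(x \right)} = \frac{x + \frac{1}{5} \left(-5\right)}{x - \frac{5}{4}} = \frac{x - 1}{- \frac{5}{4} + x} = \frac{-1 + x}{- \frac{5}{4} + x}$)
$J{\left(r,t \right)} = 6 + r$
$J{\left(-4,2 \right)} g{\left(3 \right)} = \left(6 - 4\right) \frac{4 \left(-1 + 3\right)}{-5 + 4 \cdot 3} = 2 \cdot 4 \frac{1}{-5 + 12} \cdot 2 = 2 \cdot 4 \cdot \frac{1}{7} \cdot 2 = 2 \cdot \frac{8}{7} = \frac{16}{7}$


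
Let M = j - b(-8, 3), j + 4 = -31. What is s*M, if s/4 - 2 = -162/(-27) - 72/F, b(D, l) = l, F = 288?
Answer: -1178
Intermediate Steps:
j = -35 (j = -4 - 31 = -35)
s = 31 (s = 8 + 4*(-162/(-27) - 72/288) = 8 + 4*(-162*(-1/27) - 72*1/288) = 8 + 4*(6 - ¼) = 8 + 4*(23/4) = 8 + 23 = 31)
M = -38 (M = -35 - 1*3 = -35 - 3 = -38)
s*M = 31*(-38) = -1178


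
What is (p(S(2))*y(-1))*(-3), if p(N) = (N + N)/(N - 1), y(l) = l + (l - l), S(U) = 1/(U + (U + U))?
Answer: -6/5 ≈ -1.2000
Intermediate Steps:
S(U) = 1/(3*U) (S(U) = 1/(U + 2*U) = 1/(3*U))
y(l) = l (y(l) = l + 0 = l)
p(N) = 2*N/(-1 + N) (p(N) = (2*N)/(-1 + N) = 2*N/(-1 + N))
(p(S(2))*y(-1))*(-3) = ((2*((⅓)/2)/(-1 + (⅓)/2))*(-1))*(-3) = ((2*((⅓)*(½))/(-1 + (⅓)*(½)))*(-1))*(-3) = ((2*(⅙)/(-1 + ⅙))*(-1))*(-3) = ((2*(⅙)/(-⅚))*(-1))*(-3) = ((2*(⅙)*(-6/5))*(-1))*(-3) = -⅖*(-1)*(-3) = (⅖)*(-3) = -6/5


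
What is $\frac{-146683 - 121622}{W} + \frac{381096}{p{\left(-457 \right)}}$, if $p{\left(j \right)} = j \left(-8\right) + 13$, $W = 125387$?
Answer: $\frac{15600024369}{153348301} \approx 101.73$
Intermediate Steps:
$p{\left(j \right)} = 13 - 8 j$ ($p{\left(j \right)} = - 8 j + 13 = 13 - 8 j$)
$\frac{-146683 - 121622}{W} + \frac{381096}{p{\left(-457 \right)}} = \frac{-146683 - 121622}{125387} + \frac{381096}{13 - -3656} = \left(-146683 - 121622\right) \frac{1}{125387} + \frac{381096}{13 + 3656} = \left(-268305\right) \frac{1}{125387} + \frac{381096}{3669} = - \frac{268305}{125387} + 381096 \cdot \frac{1}{3669} = - \frac{268305}{125387} + \frac{127032}{1223} = \frac{15600024369}{153348301}$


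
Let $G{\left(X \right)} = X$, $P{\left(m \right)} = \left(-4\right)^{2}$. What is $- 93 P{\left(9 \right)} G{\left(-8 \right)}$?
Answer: $11904$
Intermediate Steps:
$P{\left(m \right)} = 16$
$- 93 P{\left(9 \right)} G{\left(-8 \right)} = \left(-93\right) 16 \left(-8\right) = \left(-1488\right) \left(-8\right) = 11904$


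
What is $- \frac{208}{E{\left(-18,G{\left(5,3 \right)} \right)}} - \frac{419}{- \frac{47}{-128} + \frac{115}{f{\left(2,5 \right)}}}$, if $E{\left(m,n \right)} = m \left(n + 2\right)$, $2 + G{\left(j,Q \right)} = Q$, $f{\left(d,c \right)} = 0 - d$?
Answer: $\frac{2208616}{197451} \approx 11.186$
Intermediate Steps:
$f{\left(d,c \right)} = - d$
$G{\left(j,Q \right)} = -2 + Q$
$E{\left(m,n \right)} = m \left(2 + n\right)$
$- \frac{208}{E{\left(-18,G{\left(5,3 \right)} \right)}} - \frac{419}{- \frac{47}{-128} + \frac{115}{f{\left(2,5 \right)}}} = - \frac{208}{\left(-18\right) \left(2 + \left(-2 + 3\right)\right)} - \frac{419}{- \frac{47}{-128} + \frac{115}{\left(-1\right) 2}} = - \frac{208}{\left(-18\right) \left(2 + 1\right)} - \frac{419}{\left(-47\right) \left(- \frac{1}{128}\right) + \frac{115}{-2}} = - \frac{208}{\left(-18\right) 3} - \frac{419}{\frac{47}{128} + 115 \left(- \frac{1}{2}\right)} = - \frac{208}{-54} - \frac{419}{\frac{47}{128} - \frac{115}{2}} = \left(-208\right) \left(- \frac{1}{54}\right) - \frac{419}{- \frac{7313}{128}} = \frac{104}{27} - - \frac{53632}{7313} = \frac{104}{27} + \frac{53632}{7313} = \frac{2208616}{197451}$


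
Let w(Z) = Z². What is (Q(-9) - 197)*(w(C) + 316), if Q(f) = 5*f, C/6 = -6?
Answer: -390104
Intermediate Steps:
C = -36 (C = 6*(-6) = -36)
(Q(-9) - 197)*(w(C) + 316) = (5*(-9) - 197)*((-36)² + 316) = (-45 - 197)*(1296 + 316) = -242*1612 = -390104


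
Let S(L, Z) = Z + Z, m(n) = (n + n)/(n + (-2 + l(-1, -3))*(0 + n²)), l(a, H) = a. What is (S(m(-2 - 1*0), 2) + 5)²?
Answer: 81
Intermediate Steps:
m(n) = 2*n/(n - 3*n²) (m(n) = (n + n)/(n + (-2 - 1)*(0 + n²)) = (2*n)/(n - 3*n²) = 2*n/(n - 3*n²))
S(L, Z) = 2*Z
(S(m(-2 - 1*0), 2) + 5)² = (2*2 + 5)² = (4 + 5)² = 9² = 81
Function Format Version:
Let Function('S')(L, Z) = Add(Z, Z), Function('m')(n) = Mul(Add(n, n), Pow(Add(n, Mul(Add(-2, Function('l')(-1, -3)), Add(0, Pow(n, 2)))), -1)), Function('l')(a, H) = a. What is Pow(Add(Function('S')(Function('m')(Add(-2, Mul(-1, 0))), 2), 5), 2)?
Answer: 81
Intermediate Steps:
Function('m')(n) = Mul(2, n, Pow(Add(n, Mul(-3, Pow(n, 2))), -1)) (Function('m')(n) = Mul(Add(n, n), Pow(Add(n, Mul(Add(-2, -1), Add(0, Pow(n, 2)))), -1)) = Mul(Mul(2, n), Pow(Add(n, Mul(-3, Pow(n, 2))), -1)) = Mul(2, n, Pow(Add(n, Mul(-3, Pow(n, 2))), -1)))
Function('S')(L, Z) = Mul(2, Z)
Pow(Add(Function('S')(Function('m')(Add(-2, Mul(-1, 0))), 2), 5), 2) = Pow(Add(Mul(2, 2), 5), 2) = Pow(Add(4, 5), 2) = Pow(9, 2) = 81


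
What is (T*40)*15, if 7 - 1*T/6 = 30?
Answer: -82800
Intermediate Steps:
T = -138 (T = 42 - 6*30 = 42 - 180 = -138)
(T*40)*15 = -138*40*15 = -5520*15 = -82800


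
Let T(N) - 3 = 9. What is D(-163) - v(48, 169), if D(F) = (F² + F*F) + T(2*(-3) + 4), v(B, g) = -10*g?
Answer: 54840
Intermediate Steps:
T(N) = 12 (T(N) = 3 + 9 = 12)
D(F) = 12 + 2*F² (D(F) = (F² + F*F) + 12 = (F² + F²) + 12 = 2*F² + 12 = 12 + 2*F²)
D(-163) - v(48, 169) = (12 + 2*(-163)²) - (-10)*169 = (12 + 2*26569) - 1*(-1690) = (12 + 53138) + 1690 = 53150 + 1690 = 54840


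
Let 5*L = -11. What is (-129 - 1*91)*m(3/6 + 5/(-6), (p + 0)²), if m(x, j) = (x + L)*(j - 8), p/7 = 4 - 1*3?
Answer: 68552/3 ≈ 22851.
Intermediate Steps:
L = -11/5 (L = (⅕)*(-11) = -11/5 ≈ -2.2000)
p = 7 (p = 7*(4 - 1*3) = 7*(4 - 3) = 7*1 = 7)
m(x, j) = (-8 + j)*(-11/5 + x) (m(x, j) = (x - 11/5)*(j - 8) = (-11/5 + x)*(-8 + j) = (-8 + j)*(-11/5 + x))
(-129 - 1*91)*m(3/6 + 5/(-6), (p + 0)²) = (-129 - 1*91)*(88/5 - 8*(3/6 + 5/(-6)) - 11*(7 + 0)²/5 + (7 + 0)²*(3/6 + 5/(-6))) = (-129 - 91)*(88/5 - 8*(3*(⅙) + 5*(-⅙)) - 11/5*7² + 7²*(3*(⅙) + 5*(-⅙))) = -220*(88/5 - 8*(½ - ⅚) - 11/5*49 + 49*(½ - ⅚)) = -220*(88/5 - 8*(-⅓) - 539/5 + 49*(-⅓)) = -220*(88/5 + 8/3 - 539/5 - 49/3) = -220*(-1558/15) = 68552/3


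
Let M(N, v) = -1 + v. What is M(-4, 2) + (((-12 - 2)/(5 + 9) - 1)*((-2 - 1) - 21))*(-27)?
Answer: -1295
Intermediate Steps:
M(-4, 2) + (((-12 - 2)/(5 + 9) - 1)*((-2 - 1) - 21))*(-27) = (-1 + 2) + (((-12 - 2)/(5 + 9) - 1)*((-2 - 1) - 21))*(-27) = 1 + ((-14/14 - 1)*(-3 - 21))*(-27) = 1 + ((-14*1/14 - 1)*(-24))*(-27) = 1 + ((-1 - 1)*(-24))*(-27) = 1 - 2*(-24)*(-27) = 1 + 48*(-27) = 1 - 1296 = -1295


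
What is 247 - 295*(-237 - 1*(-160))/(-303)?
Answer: 52126/303 ≈ 172.03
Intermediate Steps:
247 - 295*(-237 - 1*(-160))/(-303) = 247 - 295*(-237 + 160)*(-1)/303 = 247 - (-22715)*(-1)/303 = 247 - 295*77/303 = 247 - 22715/303 = 52126/303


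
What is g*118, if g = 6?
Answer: 708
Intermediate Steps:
g*118 = 6*118 = 708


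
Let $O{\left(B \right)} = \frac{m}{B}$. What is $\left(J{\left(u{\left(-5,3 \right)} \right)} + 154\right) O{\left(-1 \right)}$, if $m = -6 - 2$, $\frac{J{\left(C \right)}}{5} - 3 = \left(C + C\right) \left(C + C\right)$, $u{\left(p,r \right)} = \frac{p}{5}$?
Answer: $1512$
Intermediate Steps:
$u{\left(p,r \right)} = \frac{p}{5}$ ($u{\left(p,r \right)} = p \frac{1}{5} = \frac{p}{5}$)
$J{\left(C \right)} = 15 + 20 C^{2}$ ($J{\left(C \right)} = 15 + 5 \left(C + C\right) \left(C + C\right) = 15 + 5 \cdot 2 C 2 C = 15 + 5 \cdot 4 C^{2} = 15 + 20 C^{2}$)
$m = -8$ ($m = -6 - 2 = -8$)
$O{\left(B \right)} = - \frac{8}{B}$
$\left(J{\left(u{\left(-5,3 \right)} \right)} + 154\right) O{\left(-1 \right)} = \left(\left(15 + 20 \left(\frac{1}{5} \left(-5\right)\right)^{2}\right) + 154\right) \left(- \frac{8}{-1}\right) = \left(\left(15 + 20 \left(-1\right)^{2}\right) + 154\right) \left(\left(-8\right) \left(-1\right)\right) = \left(\left(15 + 20 \cdot 1\right) + 154\right) 8 = \left(\left(15 + 20\right) + 154\right) 8 = \left(35 + 154\right) 8 = 189 \cdot 8 = 1512$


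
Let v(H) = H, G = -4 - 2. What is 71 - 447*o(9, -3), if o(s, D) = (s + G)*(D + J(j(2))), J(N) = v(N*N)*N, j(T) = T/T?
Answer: 2753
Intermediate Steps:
j(T) = 1
G = -6
J(N) = N**3 (J(N) = (N*N)*N = N**2*N = N**3)
o(s, D) = (1 + D)*(-6 + s) (o(s, D) = (s - 6)*(D + 1**3) = (-6 + s)*(D + 1) = (-6 + s)*(1 + D) = (1 + D)*(-6 + s))
71 - 447*o(9, -3) = 71 - 447*(-6 + 9 - 6*(-3) - 3*9) = 71 - 447*(-6 + 9 + 18 - 27) = 71 - 447*(-6) = 71 + 2682 = 2753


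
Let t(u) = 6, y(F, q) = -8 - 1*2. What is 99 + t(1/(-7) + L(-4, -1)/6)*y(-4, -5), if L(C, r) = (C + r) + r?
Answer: 39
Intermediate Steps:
y(F, q) = -10 (y(F, q) = -8 - 2 = -10)
L(C, r) = C + 2*r
99 + t(1/(-7) + L(-4, -1)/6)*y(-4, -5) = 99 + 6*(-10) = 99 - 60 = 39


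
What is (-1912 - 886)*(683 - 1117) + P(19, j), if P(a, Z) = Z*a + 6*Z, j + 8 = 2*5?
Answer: 1214382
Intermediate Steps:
j = 2 (j = -8 + 2*5 = -8 + 10 = 2)
P(a, Z) = 6*Z + Z*a
(-1912 - 886)*(683 - 1117) + P(19, j) = (-1912 - 886)*(683 - 1117) + 2*(6 + 19) = -2798*(-434) + 2*25 = 1214332 + 50 = 1214382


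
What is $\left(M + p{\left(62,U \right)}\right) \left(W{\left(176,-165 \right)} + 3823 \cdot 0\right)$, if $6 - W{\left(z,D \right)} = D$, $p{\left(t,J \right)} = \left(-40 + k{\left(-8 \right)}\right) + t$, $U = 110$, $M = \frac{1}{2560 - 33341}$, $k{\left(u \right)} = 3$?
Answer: $\frac{131588604}{30781} \approx 4275.0$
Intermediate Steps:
$M = - \frac{1}{30781}$ ($M = \frac{1}{-30781} = - \frac{1}{30781} \approx -3.2488 \cdot 10^{-5}$)
$p{\left(t,J \right)} = -37 + t$ ($p{\left(t,J \right)} = \left(-40 + 3\right) + t = -37 + t$)
$W{\left(z,D \right)} = 6 - D$
$\left(M + p{\left(62,U \right)}\right) \left(W{\left(176,-165 \right)} + 3823 \cdot 0\right) = \left(- \frac{1}{30781} + \left(-37 + 62\right)\right) \left(\left(6 - -165\right) + 3823 \cdot 0\right) = \left(- \frac{1}{30781} + 25\right) \left(\left(6 + 165\right) + 0\right) = \frac{769524 \left(171 + 0\right)}{30781} = \frac{769524}{30781} \cdot 171 = \frac{131588604}{30781}$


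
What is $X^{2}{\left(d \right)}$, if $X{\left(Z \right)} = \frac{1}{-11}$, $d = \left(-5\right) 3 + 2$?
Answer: $\frac{1}{121} \approx 0.0082645$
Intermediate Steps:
$d = -13$ ($d = -15 + 2 = -13$)
$X{\left(Z \right)} = - \frac{1}{11}$
$X^{2}{\left(d \right)} = \left(- \frac{1}{11}\right)^{2} = \frac{1}{121}$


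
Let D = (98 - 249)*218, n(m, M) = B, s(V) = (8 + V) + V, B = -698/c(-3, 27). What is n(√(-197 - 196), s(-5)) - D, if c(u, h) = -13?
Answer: 428632/13 ≈ 32972.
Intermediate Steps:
B = 698/13 (B = -698/(-13) = -698*(-1/13) = 698/13 ≈ 53.692)
s(V) = 8 + 2*V
n(m, M) = 698/13
D = -32918 (D = -151*218 = -32918)
n(√(-197 - 196), s(-5)) - D = 698/13 - 1*(-32918) = 698/13 + 32918 = 428632/13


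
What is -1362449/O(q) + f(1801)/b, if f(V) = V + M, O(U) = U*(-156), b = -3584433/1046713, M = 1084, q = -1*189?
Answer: -31306139177279/35227807524 ≈ -888.68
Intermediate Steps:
q = -189
b = -3584433/1046713 (b = -3584433*1/1046713 = -3584433/1046713 ≈ -3.4245)
O(U) = -156*U
f(V) = 1084 + V (f(V) = V + 1084 = 1084 + V)
-1362449/O(q) + f(1801)/b = -1362449/((-156*(-189))) + (1084 + 1801)/(-3584433/1046713) = -1362449/29484 + 2885*(-1046713/3584433) = -1362449*1/29484 - 3019767005/3584433 = -1362449/29484 - 3019767005/3584433 = -31306139177279/35227807524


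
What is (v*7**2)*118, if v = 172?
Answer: 994504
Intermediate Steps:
(v*7**2)*118 = (172*7**2)*118 = (172*49)*118 = 8428*118 = 994504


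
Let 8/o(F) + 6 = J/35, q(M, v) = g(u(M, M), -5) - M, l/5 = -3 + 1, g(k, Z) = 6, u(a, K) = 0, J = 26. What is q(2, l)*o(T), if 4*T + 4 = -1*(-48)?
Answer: -140/23 ≈ -6.0870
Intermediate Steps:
l = -10 (l = 5*(-3 + 1) = 5*(-2) = -10)
q(M, v) = 6 - M
T = 11 (T = -1 + (-1*(-48))/4 = -1 + (¼)*48 = -1 + 12 = 11)
o(F) = -35/23 (o(F) = 8/(-6 + 26/35) = 8/(-184/35) = 8*(-35/184) = -35/23)
q(2, l)*o(T) = (6 - 1*2)*(-35/23) = (6 - 2)*(-35/23) = 4*(-35/23) = -140/23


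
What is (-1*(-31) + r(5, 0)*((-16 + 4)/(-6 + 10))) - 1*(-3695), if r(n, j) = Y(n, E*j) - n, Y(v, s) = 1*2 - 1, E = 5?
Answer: 3738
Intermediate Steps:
Y(v, s) = 1 (Y(v, s) = 2 - 1 = 1)
r(n, j) = 1 - n
(-1*(-31) + r(5, 0)*((-16 + 4)/(-6 + 10))) - 1*(-3695) = (-1*(-31) + (1 - 1*5)*((-16 + 4)/(-6 + 10))) - 1*(-3695) = (31 + (1 - 5)*(-12/4)) + 3695 = (31 - (-48)/4) + 3695 = (31 - 4*(-3)) + 3695 = (31 + 12) + 3695 = 43 + 3695 = 3738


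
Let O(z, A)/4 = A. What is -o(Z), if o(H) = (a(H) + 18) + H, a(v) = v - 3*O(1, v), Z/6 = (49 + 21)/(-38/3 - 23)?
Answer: -14526/107 ≈ -135.76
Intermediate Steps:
Z = -1260/107 (Z = 6*((49 + 21)/(-38/3 - 23)) = 6*(70/(-38*1/3 - 23)) = 6*(70/(-38/3 - 23)) = 6*(70/(-107/3)) = 6*(70*(-3/107)) = 6*(-210/107) = -1260/107 ≈ -11.776)
O(z, A) = 4*A
a(v) = -11*v (a(v) = v - 12*v = -11*v)
o(H) = 18 - 10*H (o(H) = (-11*H + 18) + H = (18 - 11*H) + H = 18 - 10*H)
-o(Z) = -(18 - 10*(-1260/107)) = -(18 + 12600/107) = -1*14526/107 = -14526/107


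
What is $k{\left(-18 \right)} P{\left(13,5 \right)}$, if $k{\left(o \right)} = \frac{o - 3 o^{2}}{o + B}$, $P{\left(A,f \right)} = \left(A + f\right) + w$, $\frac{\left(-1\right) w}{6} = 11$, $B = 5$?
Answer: $- \frac{47520}{13} \approx -3655.4$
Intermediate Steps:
$w = -66$ ($w = \left(-6\right) 11 = -66$)
$P{\left(A,f \right)} = -66 + A + f$ ($P{\left(A,f \right)} = \left(A + f\right) - 66 = -66 + A + f$)
$k{\left(o \right)} = \frac{o - 3 o^{2}}{5 + o}$ ($k{\left(o \right)} = \frac{o - 3 o^{2}}{o + 5} = \frac{o - 3 o^{2}}{5 + o}$)
$k{\left(-18 \right)} P{\left(13,5 \right)} = - \frac{18 \left(1 - -54\right)}{5 - 18} \left(-66 + 13 + 5\right) = - \frac{18 \left(1 + 54\right)}{-13} \left(-48\right) = \left(-18\right) \left(- \frac{1}{13}\right) 55 \left(-48\right) = \frac{990}{13} \left(-48\right) = - \frac{47520}{13}$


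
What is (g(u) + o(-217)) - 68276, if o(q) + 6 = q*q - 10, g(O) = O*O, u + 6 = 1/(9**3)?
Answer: -11249020394/531441 ≈ -21167.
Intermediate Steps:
u = -4373/729 (u = -6 + 1/(9**3) = -6 + 1/729 = -4373/729 ≈ -5.9986)
g(O) = O**2
o(q) = -16 + q**2 (o(q) = -6 + (q*q - 10) = -6 + (q**2 - 10) = -6 + (-10 + q**2) = -16 + q**2)
(g(u) + o(-217)) - 68276 = ((-4373/729)**2 + (-16 + (-217)**2)) - 68276 = (19123129/531441 + (-16 + 47089)) - 68276 = (19123129/531441 + 47073) - 68276 = 25035645322/531441 - 68276 = -11249020394/531441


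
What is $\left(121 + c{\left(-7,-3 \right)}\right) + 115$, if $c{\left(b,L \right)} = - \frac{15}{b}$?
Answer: $\frac{1667}{7} \approx 238.14$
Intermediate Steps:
$\left(121 + c{\left(-7,-3 \right)}\right) + 115 = \left(121 - \frac{15}{-7}\right) + 115 = \left(121 - - \frac{15}{7}\right) + 115 = \left(121 + \frac{15}{7}\right) + 115 = \frac{862}{7} + 115 = \frac{1667}{7}$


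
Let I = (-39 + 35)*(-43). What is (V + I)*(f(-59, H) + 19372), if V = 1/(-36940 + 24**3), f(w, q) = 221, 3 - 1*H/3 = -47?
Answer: 77900807943/23116 ≈ 3.3700e+6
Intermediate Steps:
H = 150 (H = 9 - 3*(-47) = 9 + 141 = 150)
I = 172 (I = -4*(-43) = 172)
V = -1/23116 (V = 1/(-36940 + 13824) = 1/(-23116) = -1/23116 ≈ -4.3260e-5)
(V + I)*(f(-59, H) + 19372) = (-1/23116 + 172)*(221 + 19372) = (3975951/23116)*19593 = 77900807943/23116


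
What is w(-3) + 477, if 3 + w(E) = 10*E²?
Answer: 564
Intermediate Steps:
w(E) = -3 + 10*E²
w(-3) + 477 = (-3 + 10*(-3)²) + 477 = (-3 + 10*9) + 477 = (-3 + 90) + 477 = 87 + 477 = 564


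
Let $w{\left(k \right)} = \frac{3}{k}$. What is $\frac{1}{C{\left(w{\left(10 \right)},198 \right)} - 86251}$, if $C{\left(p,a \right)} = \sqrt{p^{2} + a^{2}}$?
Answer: $- \frac{8625100}{743919579691} - \frac{30 \sqrt{435601}}{743919579691} \approx -1.1621 \cdot 10^{-5}$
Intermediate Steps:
$C{\left(p,a \right)} = \sqrt{a^{2} + p^{2}}$
$\frac{1}{C{\left(w{\left(10 \right)},198 \right)} - 86251} = \frac{1}{\sqrt{198^{2} + \left(\frac{3}{10}\right)^{2}} - 86251} = \frac{1}{\sqrt{39204 + \left(3 \cdot \frac{1}{10}\right)^{2}} - 86251} = \frac{1}{\sqrt{39204 + \left(\frac{3}{10}\right)^{2}} - 86251} = \frac{1}{\sqrt{39204 + \frac{9}{100}} - 86251} = \frac{1}{\sqrt{\frac{3920409}{100}} - 86251} = \frac{1}{\frac{3 \sqrt{435601}}{10} - 86251} = \frac{1}{-86251 + \frac{3 \sqrt{435601}}{10}}$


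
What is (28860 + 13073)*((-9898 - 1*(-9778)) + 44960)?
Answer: 1880275720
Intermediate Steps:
(28860 + 13073)*((-9898 - 1*(-9778)) + 44960) = 41933*((-9898 + 9778) + 44960) = 41933*(-120 + 44960) = 41933*44840 = 1880275720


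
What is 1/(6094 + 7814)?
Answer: 1/13908 ≈ 7.1901e-5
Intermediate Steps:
1/(6094 + 7814) = 1/13908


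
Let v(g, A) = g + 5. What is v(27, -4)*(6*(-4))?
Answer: -768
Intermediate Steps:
v(g, A) = 5 + g
v(27, -4)*(6*(-4)) = (5 + 27)*(6*(-4)) = 32*(-24) = -768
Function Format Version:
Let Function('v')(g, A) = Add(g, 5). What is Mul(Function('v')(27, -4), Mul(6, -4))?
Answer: -768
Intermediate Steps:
Function('v')(g, A) = Add(5, g)
Mul(Function('v')(27, -4), Mul(6, -4)) = Mul(Add(5, 27), Mul(6, -4)) = Mul(32, -24) = -768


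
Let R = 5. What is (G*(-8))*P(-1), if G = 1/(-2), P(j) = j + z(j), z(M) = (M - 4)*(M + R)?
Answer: -84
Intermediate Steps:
z(M) = (-4 + M)*(5 + M) (z(M) = (M - 4)*(M + 5) = (-4 + M)*(5 + M))
P(j) = -20 + j**2 + 2*j (P(j) = j + (-20 + j + j**2) = -20 + j**2 + 2*j)
G = -1/2 ≈ -0.50000
(G*(-8))*P(-1) = (-1/2*(-8))*(-20 + (-1)**2 + 2*(-1)) = 4*(-20 + 1 - 2) = 4*(-21) = -84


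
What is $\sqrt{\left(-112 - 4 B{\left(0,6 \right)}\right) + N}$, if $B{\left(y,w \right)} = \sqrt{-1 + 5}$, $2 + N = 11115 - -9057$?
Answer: $5 \sqrt{802} \approx 141.6$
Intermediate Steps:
$N = 20170$ ($N = -2 + \left(11115 - -9057\right) = -2 + \left(11115 + 9057\right) = -2 + 20172 = 20170$)
$B{\left(y,w \right)} = 2$ ($B{\left(y,w \right)} = \sqrt{4} = 2$)
$\sqrt{\left(-112 - 4 B{\left(0,6 \right)}\right) + N} = \sqrt{\left(-112 - 8\right) + 20170} = \sqrt{-120 + 20170} = \sqrt{20050} = 5 \sqrt{802}$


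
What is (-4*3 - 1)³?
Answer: -2197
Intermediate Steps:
(-4*3 - 1)³ = (-12 - 1)³ = (-13)³ = -2197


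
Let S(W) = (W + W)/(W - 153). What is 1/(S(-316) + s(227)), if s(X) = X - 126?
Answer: 469/48001 ≈ 0.0097706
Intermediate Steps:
s(X) = -126 + X
S(W) = 2*W/(-153 + W) (S(W) = (2*W)/(-153 + W) = 2*W/(-153 + W))
1/(S(-316) + s(227)) = 1/(2*(-316)/(-153 - 316) + (-126 + 227)) = 1/(2*(-316)/(-469) + 101) = 1/(2*(-316)*(-1/469) + 101) = 1/(632/469 + 101) = 1/(48001/469) = 469/48001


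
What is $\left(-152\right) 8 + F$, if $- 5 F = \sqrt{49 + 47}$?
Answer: $-1216 - \frac{4 \sqrt{6}}{5} \approx -1218.0$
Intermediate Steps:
$F = - \frac{4 \sqrt{6}}{5}$ ($F = - \frac{\sqrt{49 + 47}}{5} = - \frac{\sqrt{96}}{5} = - \frac{4 \sqrt{6}}{5} \approx -1.9596$)
$\left(-152\right) 8 + F = \left(-152\right) 8 - \frac{4 \sqrt{6}}{5} = -1216 - \frac{4 \sqrt{6}}{5}$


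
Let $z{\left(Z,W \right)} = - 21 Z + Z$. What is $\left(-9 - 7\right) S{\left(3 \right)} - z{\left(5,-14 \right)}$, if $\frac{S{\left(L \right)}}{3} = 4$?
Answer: $-92$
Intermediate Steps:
$S{\left(L \right)} = 12$ ($S{\left(L \right)} = 3 \cdot 4 = 12$)
$z{\left(Z,W \right)} = - 20 Z$
$\left(-9 - 7\right) S{\left(3 \right)} - z{\left(5,-14 \right)} = \left(-9 - 7\right) 12 - \left(-20\right) 5 = \left(-16\right) 12 - -100 = -192 + 100 = -92$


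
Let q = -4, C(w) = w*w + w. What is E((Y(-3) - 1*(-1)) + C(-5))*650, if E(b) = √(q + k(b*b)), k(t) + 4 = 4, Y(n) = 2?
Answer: 1300*I ≈ 1300.0*I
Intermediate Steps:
k(t) = 0 (k(t) = -4 + 4 = 0)
C(w) = w + w² (C(w) = w² + w = w + w²)
E(b) = 2*I (E(b) = √(-4 + 0) = √(-4) = 2*I)
E((Y(-3) - 1*(-1)) + C(-5))*650 = (2*I)*650 = 1300*I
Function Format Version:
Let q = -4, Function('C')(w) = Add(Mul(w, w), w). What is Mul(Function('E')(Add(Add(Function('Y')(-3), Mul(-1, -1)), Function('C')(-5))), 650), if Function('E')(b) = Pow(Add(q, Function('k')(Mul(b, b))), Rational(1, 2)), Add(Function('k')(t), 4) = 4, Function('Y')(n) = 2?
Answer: Mul(1300, I) ≈ Mul(1300.0, I)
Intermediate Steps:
Function('k')(t) = 0 (Function('k')(t) = Add(-4, 4) = 0)
Function('C')(w) = Add(w, Pow(w, 2)) (Function('C')(w) = Add(Pow(w, 2), w) = Add(w, Pow(w, 2)))
Function('E')(b) = Mul(2, I) (Function('E')(b) = Pow(Add(-4, 0), Rational(1, 2)) = Pow(-4, Rational(1, 2)) = Mul(2, I))
Mul(Function('E')(Add(Add(Function('Y')(-3), Mul(-1, -1)), Function('C')(-5))), 650) = Mul(Mul(2, I), 650) = Mul(1300, I)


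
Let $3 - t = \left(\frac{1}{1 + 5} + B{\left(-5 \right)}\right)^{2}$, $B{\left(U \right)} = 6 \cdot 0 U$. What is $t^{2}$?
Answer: $\frac{11449}{1296} \approx 8.8341$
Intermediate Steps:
$B{\left(U \right)} = 0$ ($B{\left(U \right)} = 0 U = 0$)
$t = \frac{107}{36}$ ($t = 3 - \left(\frac{1}{1 + 5} + 0\right)^{2} = 3 - \left(\frac{1}{6} + 0\right)^{2} = 3 - \left(\frac{1}{6}\right)^{2} = 3 - \frac{1}{36} = \frac{107}{36} \approx 2.9722$)
$t^{2} = \left(\frac{107}{36}\right)^{2} = \frac{11449}{1296}$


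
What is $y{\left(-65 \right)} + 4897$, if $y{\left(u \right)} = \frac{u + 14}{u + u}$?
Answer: $\frac{636661}{130} \approx 4897.4$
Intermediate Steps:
$y{\left(u \right)} = \frac{14 + u}{2 u}$
$y{\left(-65 \right)} + 4897 = \frac{14 - 65}{2 \left(-65\right)} + 4897 = \frac{1}{2} \left(- \frac{1}{65}\right) \left(-51\right) + 4897 = \frac{51}{130} + 4897 = \frac{636661}{130}$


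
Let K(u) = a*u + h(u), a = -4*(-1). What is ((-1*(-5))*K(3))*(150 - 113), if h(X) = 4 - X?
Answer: 2405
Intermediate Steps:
a = 4
K(u) = 4 + 3*u (K(u) = 4*u + (4 - u) = 4 + 3*u)
((-1*(-5))*K(3))*(150 - 113) = ((-1*(-5))*(4 + 3*3))*(150 - 113) = (5*(4 + 9))*37 = (5*13)*37 = 65*37 = 2405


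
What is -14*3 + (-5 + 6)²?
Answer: -41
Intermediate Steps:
-14*3 + (-5 + 6)² = -42 + 1² = -42 + 1 = -41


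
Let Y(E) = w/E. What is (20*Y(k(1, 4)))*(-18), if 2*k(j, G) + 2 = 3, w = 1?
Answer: -720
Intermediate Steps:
k(j, G) = ½ (k(j, G) = -1 + (½)*3 = -1 + 3/2 = ½)
Y(E) = 1/E
(20*Y(k(1, 4)))*(-18) = (20/(½))*(-18) = (20*2)*(-18) = 40*(-18) = -720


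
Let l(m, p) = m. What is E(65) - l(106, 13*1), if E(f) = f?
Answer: -41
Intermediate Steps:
E(65) - l(106, 13*1) = 65 - 1*106 = 65 - 106 = -41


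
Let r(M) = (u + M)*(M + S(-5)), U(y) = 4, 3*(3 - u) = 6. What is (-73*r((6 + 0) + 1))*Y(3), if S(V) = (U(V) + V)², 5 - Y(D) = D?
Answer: -9344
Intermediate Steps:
u = 1 (u = 3 - ⅓*6 = 3 - 2 = 1)
Y(D) = 5 - D
S(V) = (4 + V)²
r(M) = (1 + M)² (r(M) = (1 + M)*(M + (4 - 5)²) = (1 + M)*(M + (-1)²) = (1 + M)*(M + 1) = (1 + M)*(1 + M) = (1 + M)²)
(-73*r((6 + 0) + 1))*Y(3) = (-73*(1 + ((6 + 0) + 1)² + 2*((6 + 0) + 1)))*(5 - 1*3) = (-73*(1 + (6 + 1)² + 2*(6 + 1)))*(5 - 3) = -73*(1 + 7² + 2*7)*2 = -73*(1 + 49 + 14)*2 = -73*64*2 = -4672*2 = -9344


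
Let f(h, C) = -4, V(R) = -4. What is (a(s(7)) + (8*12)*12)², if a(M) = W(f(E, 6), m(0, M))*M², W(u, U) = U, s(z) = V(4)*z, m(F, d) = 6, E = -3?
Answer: 34292736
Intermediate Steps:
s(z) = -4*z
a(M) = 6*M²
(a(s(7)) + (8*12)*12)² = (6*(-4*7)² + (8*12)*12)² = (6*(-28)² + 96*12)² = (6*784 + 1152)² = (4704 + 1152)² = 5856² = 34292736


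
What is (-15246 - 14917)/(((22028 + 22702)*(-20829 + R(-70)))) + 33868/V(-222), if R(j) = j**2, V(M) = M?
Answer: -574549631747/3766093470 ≈ -152.56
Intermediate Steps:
(-15246 - 14917)/(((22028 + 22702)*(-20829 + R(-70)))) + 33868/V(-222) = (-15246 - 14917)/(((22028 + 22702)*(-20829 + (-70)**2))) + 33868/(-222) = -30163*1/(44730*(-20829 + 4900)) + 33868*(-1/222) = -30163/(44730*(-15929)) - 16934/111 = -30163/(-712504170) - 16934/111 = -30163*(-1/712504170) - 16934/111 = 4309/101786310 - 16934/111 = -574549631747/3766093470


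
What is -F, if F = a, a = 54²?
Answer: -2916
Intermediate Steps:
a = 2916
F = 2916
-F = -1*2916 = -2916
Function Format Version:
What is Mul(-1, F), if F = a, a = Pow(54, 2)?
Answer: -2916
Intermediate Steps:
a = 2916
F = 2916
Mul(-1, F) = Mul(-1, 2916) = -2916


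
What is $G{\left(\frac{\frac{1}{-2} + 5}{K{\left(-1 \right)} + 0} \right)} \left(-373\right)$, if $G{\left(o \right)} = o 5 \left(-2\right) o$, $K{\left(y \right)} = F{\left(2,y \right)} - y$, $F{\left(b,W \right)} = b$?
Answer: $\frac{16785}{2} \approx 8392.5$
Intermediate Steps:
$K{\left(y \right)} = 2 - y$
$G{\left(o \right)} = - 10 o^{2}$ ($G{\left(o \right)} = o \left(-10\right) o = - 10 o o = - 10 o^{2}$)
$G{\left(\frac{\frac{1}{-2} + 5}{K{\left(-1 \right)} + 0} \right)} \left(-373\right) = - 10 \left(\frac{\frac{1}{-2} + 5}{\left(2 - -1\right) + 0}\right)^{2} \left(-373\right) = - 10 \left(\frac{- \frac{1}{2} + 5}{\left(2 + 1\right) + 0}\right)^{2} \left(-373\right) = - 10 \left(\frac{9}{2 \left(3 + 0\right)}\right)^{2} \left(-373\right) = - 10 \left(\frac{9}{2 \cdot 3}\right)^{2} \left(-373\right) = - 10 \left(\frac{9}{2} \cdot \frac{1}{3}\right)^{2} \left(-373\right) = - 10 \left(\frac{3}{2}\right)^{2} \left(-373\right) = \left(-10\right) \frac{9}{4} \left(-373\right) = \left(- \frac{45}{2}\right) \left(-373\right) = \frac{16785}{2}$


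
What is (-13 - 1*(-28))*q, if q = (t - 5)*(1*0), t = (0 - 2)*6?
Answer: 0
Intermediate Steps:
t = -12 (t = -2*6 = -12)
q = 0 (q = (-12 - 5)*(1*0) = -17*0 = 0)
(-13 - 1*(-28))*q = (-13 - 1*(-28))*0 = (-13 + 28)*0 = 15*0 = 0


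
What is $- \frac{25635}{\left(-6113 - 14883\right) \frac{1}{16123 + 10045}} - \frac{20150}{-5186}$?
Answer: $\frac{434909796485}{13610657} \approx 31954.0$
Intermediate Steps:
$- \frac{25635}{\left(-6113 - 14883\right) \frac{1}{16123 + 10045}} - \frac{20150}{-5186} = - \frac{25635}{\left(-20996\right) \frac{1}{26168}} - - \frac{10075}{2593} = - \frac{25635}{\left(-20996\right) \frac{1}{26168}} + \frac{10075}{2593} = - \frac{25635}{- \frac{5249}{6542}} + \frac{10075}{2593} = \left(-25635\right) \left(- \frac{6542}{5249}\right) + \frac{10075}{2593} = \frac{167704170}{5249} + \frac{10075}{2593} = \frac{434909796485}{13610657}$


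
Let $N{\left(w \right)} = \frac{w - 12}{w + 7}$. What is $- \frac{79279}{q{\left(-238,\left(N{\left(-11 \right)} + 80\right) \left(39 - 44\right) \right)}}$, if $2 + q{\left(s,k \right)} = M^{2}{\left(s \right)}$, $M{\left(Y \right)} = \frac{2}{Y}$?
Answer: $\frac{1122669919}{28321} \approx 39641.0$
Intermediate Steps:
$N{\left(w \right)} = \frac{-12 + w}{7 + w}$
$q{\left(s,k \right)} = -2 + \frac{4}{s^{2}}$ ($q{\left(s,k \right)} = -2 + \left(\frac{2}{s}\right)^{2} = -2 + \frac{4}{s^{2}}$)
$- \frac{79279}{q{\left(-238,\left(N{\left(-11 \right)} + 80\right) \left(39 - 44\right) \right)}} = - \frac{79279}{-2 + \frac{4}{56644}} = - \frac{79279}{-2 + 4 \cdot \frac{1}{56644}} = - \frac{79279}{-2 + \frac{1}{14161}} = - \frac{79279}{- \frac{28321}{14161}} = \left(-79279\right) \left(- \frac{14161}{28321}\right) = \frac{1122669919}{28321}$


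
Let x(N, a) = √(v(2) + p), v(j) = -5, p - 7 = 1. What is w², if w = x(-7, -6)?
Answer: 3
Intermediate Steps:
p = 8 (p = 7 + 1 = 8)
x(N, a) = √3 (x(N, a) = √(-5 + 8) = √3)
w = √3 ≈ 1.7320
w² = (√3)² = 3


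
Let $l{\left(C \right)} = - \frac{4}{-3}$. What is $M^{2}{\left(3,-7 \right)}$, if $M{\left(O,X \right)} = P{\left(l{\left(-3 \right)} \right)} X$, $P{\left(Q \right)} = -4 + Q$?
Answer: $\frac{3136}{9} \approx 348.44$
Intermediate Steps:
$l{\left(C \right)} = \frac{4}{3}$ ($l{\left(C \right)} = \left(-4\right) \left(- \frac{1}{3}\right) = \frac{4}{3}$)
$M{\left(O,X \right)} = - \frac{8 X}{3}$ ($M{\left(O,X \right)} = \left(-4 + \frac{4}{3}\right) X = - \frac{8 X}{3}$)
$M^{2}{\left(3,-7 \right)} = \left(\left(- \frac{8}{3}\right) \left(-7\right)\right)^{2} = \left(\frac{56}{3}\right)^{2} = \frac{3136}{9}$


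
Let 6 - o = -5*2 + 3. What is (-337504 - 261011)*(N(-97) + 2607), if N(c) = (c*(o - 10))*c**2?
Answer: 1637185113180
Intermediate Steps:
o = 13 (o = 6 - (-5*2 + 3) = 6 - (-10 + 3) = 6 - 1*(-7) = 6 + 7 = 13)
N(c) = 3*c**3 (N(c) = (c*(13 - 10))*c**2 = (c*3)*c**2 = (3*c)*c**2 = 3*c**3)
(-337504 - 261011)*(N(-97) + 2607) = (-337504 - 261011)*(3*(-97)**3 + 2607) = -598515*(3*(-912673) + 2607) = -598515*(-2738019 + 2607) = -598515*(-2735412) = 1637185113180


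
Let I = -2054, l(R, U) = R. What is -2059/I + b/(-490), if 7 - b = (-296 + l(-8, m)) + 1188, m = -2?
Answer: 702567/251615 ≈ 2.7922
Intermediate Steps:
b = -877 (b = 7 - ((-296 - 8) + 1188) = 7 - (-304 + 1188) = 7 - 1*884 = 7 - 884 = -877)
-2059/I + b/(-490) = -2059/(-2054) - 877/(-490) = -2059*(-1/2054) - 877*(-1/490) = 2059/2054 + 877/490 = 702567/251615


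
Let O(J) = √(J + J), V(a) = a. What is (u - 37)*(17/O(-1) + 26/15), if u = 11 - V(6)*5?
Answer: -1456/15 + 476*I*√2 ≈ -97.067 + 673.17*I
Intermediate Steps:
u = -19 (u = 11 - 1*6*5 = 11 - 6*5 = 11 - 30 = -19)
O(J) = √2*√J (O(J) = √(2*J) = √2*√J)
(u - 37)*(17/O(-1) + 26/15) = (-19 - 37)*(17/((√2*√(-1))) + 26/15) = -56*(17/((√2*I)) + 26*(1/15)) = -56*(17/((I*√2)) + 26/15) = -56*(17*(-I*√2/2) + 26/15) = -56*(-17*I*√2/2 + 26/15) = -56*(26/15 - 17*I*√2/2) = -1456/15 + 476*I*√2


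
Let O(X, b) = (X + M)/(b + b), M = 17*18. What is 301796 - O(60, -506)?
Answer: 152708959/506 ≈ 3.0180e+5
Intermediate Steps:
M = 306
O(X, b) = (306 + X)/(2*b) (O(X, b) = (X + 306)/(b + b) = (306 + X)/((2*b)) = (306 + X)*(1/(2*b)) = (306 + X)/(2*b))
301796 - O(60, -506) = 301796 - (306 + 60)/(2*(-506)) = 301796 - (-1)*366/(2*506) = 301796 - 1*(-183/506) = 301796 + 183/506 = 152708959/506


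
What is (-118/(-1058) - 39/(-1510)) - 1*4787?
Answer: -3823698009/798790 ≈ -4786.9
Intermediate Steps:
(-118/(-1058) - 39/(-1510)) - 1*4787 = (-118*(-1/1058) - 39*(-1/1510)) - 4787 = (59/529 + 39/1510) - 4787 = 109721/798790 - 4787 = -3823698009/798790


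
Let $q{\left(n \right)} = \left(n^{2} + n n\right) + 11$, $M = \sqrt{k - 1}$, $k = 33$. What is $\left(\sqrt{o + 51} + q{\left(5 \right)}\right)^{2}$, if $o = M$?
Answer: $\left(61 + \sqrt{51 + 4 \sqrt{2}}\right)^{2} \approx 4696.0$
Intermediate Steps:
$M = 4 \sqrt{2}$ ($M = \sqrt{33 - 1} = \sqrt{32} = 4 \sqrt{2} \approx 5.6569$)
$o = 4 \sqrt{2} \approx 5.6569$
$q{\left(n \right)} = 11 + 2 n^{2}$ ($q{\left(n \right)} = \left(n^{2} + n^{2}\right) + 11 = 2 n^{2} + 11 = 11 + 2 n^{2}$)
$\left(\sqrt{o + 51} + q{\left(5 \right)}\right)^{2} = \left(\sqrt{4 \sqrt{2} + 51} + \left(11 + 2 \cdot 5^{2}\right)\right)^{2} = \left(\sqrt{51 + 4 \sqrt{2}} + \left(11 + 2 \cdot 25\right)\right)^{2} = \left(\sqrt{51 + 4 \sqrt{2}} + \left(11 + 50\right)\right)^{2} = \left(\sqrt{51 + 4 \sqrt{2}} + 61\right)^{2} = \left(61 + \sqrt{51 + 4 \sqrt{2}}\right)^{2}$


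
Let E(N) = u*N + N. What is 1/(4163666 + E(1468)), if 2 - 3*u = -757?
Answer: 1/4536538 ≈ 2.2043e-7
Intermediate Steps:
u = 253 (u = ⅔ - ⅓*(-757) = ⅔ + 757/3 = 253)
E(N) = 254*N (E(N) = 253*N + N = 254*N)
1/(4163666 + E(1468)) = 1/(4163666 + 254*1468) = 1/(4163666 + 372872) = 1/4536538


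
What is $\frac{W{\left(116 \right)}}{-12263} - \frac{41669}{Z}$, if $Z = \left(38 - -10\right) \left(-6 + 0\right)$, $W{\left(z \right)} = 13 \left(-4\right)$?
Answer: $\frac{511001923}{3531744} \approx 144.69$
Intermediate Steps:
$W{\left(z \right)} = -52$
$Z = -288$ ($Z = \left(38 + 10\right) \left(-6\right) = 48 \left(-6\right) = -288$)
$\frac{W{\left(116 \right)}}{-12263} - \frac{41669}{Z} = - \frac{52}{-12263} - \frac{41669}{-288} = \left(-52\right) \left(- \frac{1}{12263}\right) - - \frac{41669}{288} = \frac{52}{12263} + \frac{41669}{288} = \frac{511001923}{3531744}$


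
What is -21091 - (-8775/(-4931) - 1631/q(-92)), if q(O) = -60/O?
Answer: -1375150837/73965 ≈ -18592.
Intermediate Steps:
-21091 - (-8775/(-4931) - 1631/q(-92)) = -21091 - (-8775/(-4931) - 1631/((-60/(-92)))) = -21091 - (-8775*(-1/4931) - 1631/((-60*(-1/92)))) = -21091 - (8775/4931 - 1631/15/23) = -21091 - (8775/4931 - 1631*23/15) = -21091 - (8775/4931 - 37513/15) = -21091 - 1*(-184844978/73965) = -21091 + 184844978/73965 = -1375150837/73965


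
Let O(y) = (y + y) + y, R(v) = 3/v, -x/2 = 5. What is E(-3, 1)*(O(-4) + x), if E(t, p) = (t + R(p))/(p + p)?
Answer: 0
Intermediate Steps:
x = -10 (x = -2*5 = -10)
O(y) = 3*y (O(y) = 2*y + y = 3*y)
E(t, p) = (t + 3/p)/(2*p) (E(t, p) = (t + 3/p)/(p + p) = (t + 3/p)/((2*p)) = (t + 3/p)*(1/(2*p)) = (t + 3/p)/(2*p))
E(-3, 1)*(O(-4) + x) = ((½)*(3 + 1*(-3))/1²)*(3*(-4) - 10) = ((½)*1*(3 - 3))*(-12 - 10) = ((½)*1*0)*(-22) = 0*(-22) = 0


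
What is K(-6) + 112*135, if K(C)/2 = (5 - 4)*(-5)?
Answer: 15110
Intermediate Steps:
K(C) = -10 (K(C) = 2*((5 - 4)*(-5)) = 2*(1*(-5)) = 2*(-5) = -10)
K(-6) + 112*135 = -10 + 112*135 = -10 + 15120 = 15110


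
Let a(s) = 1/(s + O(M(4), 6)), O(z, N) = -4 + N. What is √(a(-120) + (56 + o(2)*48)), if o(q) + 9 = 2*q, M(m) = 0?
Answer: I*√2562134/118 ≈ 13.565*I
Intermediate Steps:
a(s) = 1/(2 + s) (a(s) = 1/(s + (-4 + 6)) = 1/(s + 2) = 1/(2 + s))
o(q) = -9 + 2*q
√(a(-120) + (56 + o(2)*48)) = √(1/(2 - 120) + (56 + (-9 + 2*2)*48)) = √(1/(-118) + (56 + (-9 + 4)*48)) = √(-1/118 + (56 - 5*48)) = √(-1/118 + (56 - 240)) = √(-1/118 - 184) = √(-21713/118) = I*√2562134/118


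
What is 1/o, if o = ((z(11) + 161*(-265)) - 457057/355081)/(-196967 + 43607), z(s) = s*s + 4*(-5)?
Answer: 54455222160/15114124741 ≈ 3.6029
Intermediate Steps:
z(s) = -20 + s² (z(s) = s² - 20 = -20 + s²)
o = 15114124741/54455222160 (o = (((-20 + 11²) + 161*(-265)) - 457057/355081)/(-196967 + 43607) = (((-20 + 121) - 42665) - 457057*1/355081)/(-153360) = ((101 - 42665) - 457057/355081)*(-1/153360) = (-42564 - 457057/355081)*(-1/153360) = -15114124741/355081*(-1/153360) = 15114124741/54455222160 ≈ 0.27755)
1/o = 1/(15114124741/54455222160) = 54455222160/15114124741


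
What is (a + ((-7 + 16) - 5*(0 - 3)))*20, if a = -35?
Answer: -220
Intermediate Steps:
(a + ((-7 + 16) - 5*(0 - 3)))*20 = (-35 + ((-7 + 16) - 5*(0 - 3)))*20 = (-35 + (9 - 5*(-3)))*20 = (-35 + (9 + 15))*20 = (-35 + 24)*20 = -11*20 = -220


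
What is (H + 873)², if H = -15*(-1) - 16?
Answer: 760384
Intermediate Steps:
H = -1 (H = 15 - 16 = -1)
(H + 873)² = (-1 + 873)² = 872² = 760384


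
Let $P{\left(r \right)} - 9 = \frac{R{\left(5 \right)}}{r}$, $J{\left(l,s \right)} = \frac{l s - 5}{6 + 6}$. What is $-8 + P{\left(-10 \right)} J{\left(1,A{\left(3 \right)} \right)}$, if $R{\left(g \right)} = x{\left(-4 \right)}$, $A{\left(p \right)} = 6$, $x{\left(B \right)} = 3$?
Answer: $- \frac{291}{40} \approx -7.275$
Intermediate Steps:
$R{\left(g \right)} = 3$
$J{\left(l,s \right)} = - \frac{5}{12} + \frac{l s}{12}$ ($J{\left(l,s \right)} = \frac{-5 + l s}{12} = \left(-5 + l s\right) \frac{1}{12} = - \frac{5}{12} + \frac{l s}{12}$)
$P{\left(r \right)} = 9 + \frac{3}{r}$
$-8 + P{\left(-10 \right)} J{\left(1,A{\left(3 \right)} \right)} = -8 + \left(9 + \frac{3}{-10}\right) \left(- \frac{5}{12} + \frac{1}{12} \cdot 1 \cdot 6\right) = -8 + \left(9 + 3 \left(- \frac{1}{10}\right)\right) \left(- \frac{5}{12} + \frac{1}{2}\right) = -8 + \left(9 - \frac{3}{10}\right) \frac{1}{12} = -8 + \frac{87}{10} \cdot \frac{1}{12} = -8 + \frac{29}{40} = - \frac{291}{40}$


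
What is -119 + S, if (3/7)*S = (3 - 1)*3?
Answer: -105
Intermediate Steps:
S = 14 (S = 7*((3 - 1)*3)/3 = 7*(2*3)/3 = (7/3)*6 = 14)
-119 + S = -119 + 14 = -105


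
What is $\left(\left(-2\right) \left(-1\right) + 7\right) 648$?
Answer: $5832$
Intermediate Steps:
$\left(\left(-2\right) \left(-1\right) + 7\right) 648 = \left(2 + 7\right) 648 = 9 \cdot 648 = 5832$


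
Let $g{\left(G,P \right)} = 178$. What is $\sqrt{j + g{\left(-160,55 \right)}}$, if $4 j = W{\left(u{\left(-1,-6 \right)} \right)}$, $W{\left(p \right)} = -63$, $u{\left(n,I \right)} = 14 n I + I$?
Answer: $\frac{\sqrt{649}}{2} \approx 12.738$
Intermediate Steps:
$u{\left(n,I \right)} = I + 14 I n$ ($u{\left(n,I \right)} = 14 I n + I = I + 14 I n$)
$j = - \frac{63}{4}$ ($j = \frac{1}{4} \left(-63\right) = - \frac{63}{4} \approx -15.75$)
$\sqrt{j + g{\left(-160,55 \right)}} = \sqrt{- \frac{63}{4} + 178} = \sqrt{\frac{649}{4}} = \frac{\sqrt{649}}{2}$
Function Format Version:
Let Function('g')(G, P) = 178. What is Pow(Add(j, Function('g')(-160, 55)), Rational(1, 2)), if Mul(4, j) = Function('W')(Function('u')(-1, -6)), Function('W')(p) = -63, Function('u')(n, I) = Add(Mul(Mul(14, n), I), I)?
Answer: Mul(Rational(1, 2), Pow(649, Rational(1, 2))) ≈ 12.738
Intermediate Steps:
Function('u')(n, I) = Add(I, Mul(14, I, n)) (Function('u')(n, I) = Add(Mul(14, I, n), I) = Add(I, Mul(14, I, n)))
j = Rational(-63, 4) (j = Mul(Rational(1, 4), -63) = Rational(-63, 4) ≈ -15.750)
Pow(Add(j, Function('g')(-160, 55)), Rational(1, 2)) = Pow(Add(Rational(-63, 4), 178), Rational(1, 2)) = Pow(Rational(649, 4), Rational(1, 2)) = Mul(Rational(1, 2), Pow(649, Rational(1, 2)))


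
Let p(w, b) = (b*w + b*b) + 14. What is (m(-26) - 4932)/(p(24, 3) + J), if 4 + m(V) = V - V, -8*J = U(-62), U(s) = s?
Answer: -19744/411 ≈ -48.039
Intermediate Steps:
p(w, b) = 14 + b² + b*w (p(w, b) = (b*w + b²) + 14 = (b² + b*w) + 14 = 14 + b² + b*w)
J = 31/4 (J = -⅛*(-62) = 31/4 ≈ 7.7500)
m(V) = -4 (m(V) = -4 + (V - V) = -4 + 0 = -4)
(m(-26) - 4932)/(p(24, 3) + J) = (-4 - 4932)/((14 + 3² + 3*24) + 31/4) = -4936/((14 + 9 + 72) + 31/4) = -4936/(95 + 31/4) = -4936/411/4 = -4936*4/411 = -19744/411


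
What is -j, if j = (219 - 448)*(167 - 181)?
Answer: -3206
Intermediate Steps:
j = 3206 (j = -229*(-14) = 3206)
-j = -1*3206 = -3206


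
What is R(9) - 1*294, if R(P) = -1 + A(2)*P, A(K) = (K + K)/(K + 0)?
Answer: -277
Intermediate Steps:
A(K) = 2 (A(K) = (2*K)/K = 2)
R(P) = -1 + 2*P
R(9) - 1*294 = (-1 + 2*9) - 1*294 = (-1 + 18) - 294 = 17 - 294 = -277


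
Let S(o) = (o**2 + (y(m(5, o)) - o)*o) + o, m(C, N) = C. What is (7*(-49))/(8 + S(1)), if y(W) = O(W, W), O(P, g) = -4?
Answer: -343/5 ≈ -68.600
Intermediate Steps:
y(W) = -4
S(o) = o + o**2 + o*(-4 - o) (S(o) = (o**2 + (-4 - o)*o) + o = (o**2 + o*(-4 - o)) + o = o + o**2 + o*(-4 - o))
(7*(-49))/(8 + S(1)) = (7*(-49))/(8 - 3*1) = -343/(8 - 3) = -343/5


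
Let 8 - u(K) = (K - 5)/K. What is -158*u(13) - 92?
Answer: -16364/13 ≈ -1258.8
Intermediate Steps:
u(K) = 8 - (-5 + K)/K (u(K) = 8 - (K - 5)/K = 8 - (-5 + K)/K)
-158*u(13) - 92 = -158*(7 + 5/13) - 92 = -158*96/13 - 92 = -15168/13 - 92 = -16364/13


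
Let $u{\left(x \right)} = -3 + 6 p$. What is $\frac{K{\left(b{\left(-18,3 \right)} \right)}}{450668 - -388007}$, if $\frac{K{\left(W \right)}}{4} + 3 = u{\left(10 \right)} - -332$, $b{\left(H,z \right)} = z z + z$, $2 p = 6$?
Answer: $\frac{1376}{838675} \approx 0.0016407$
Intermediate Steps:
$p = 3$ ($p = \frac{1}{2} \cdot 6 = 3$)
$u{\left(x \right)} = 15$ ($u{\left(x \right)} = -3 + 6 \cdot 3 = -3 + 18 = 15$)
$b{\left(H,z \right)} = z + z^{2}$ ($b{\left(H,z \right)} = z^{2} + z = z + z^{2}$)
$K{\left(W \right)} = 1376$ ($K{\left(W \right)} = -12 + 4 \left(15 - -332\right) = -12 + 4 \left(15 + 332\right) = -12 + 4 \cdot 347 = -12 + 1388 = 1376$)
$\frac{K{\left(b{\left(-18,3 \right)} \right)}}{450668 - -388007} = \frac{1376}{450668 - -388007} = \frac{1376}{450668 + 388007} = \frac{1376}{838675}$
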